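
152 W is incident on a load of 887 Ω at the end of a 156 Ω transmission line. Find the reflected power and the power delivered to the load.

P_reflected ≈ 74.7 W; P_delivered ≈ 77.3 W

Γ = (887 − 156)/(887 + 156) = 0.701
|Γ|² = 0.491
P_refl = |Γ|²·P_inc = 74.7 W, P_del = (1 − |Γ|²)·P_inc = 77.3 W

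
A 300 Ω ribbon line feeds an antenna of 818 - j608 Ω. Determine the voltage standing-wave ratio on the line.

Γ = (Z_L − Z_0)/(Z_L + Z_0) = (518 − j608)/(1118 − j608)
|Γ| = 799/1270 = 0.628
VSWR = (1 + |Γ|)/(1 − |Γ|) = 1.63/0.372

VSWR ≈ 4.37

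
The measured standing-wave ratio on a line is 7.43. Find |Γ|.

|Γ| ≈ 0.763

|Γ| = (S − 1)/(S + 1) = (7.43 − 1)/(7.43 + 1) = 6.43/8.43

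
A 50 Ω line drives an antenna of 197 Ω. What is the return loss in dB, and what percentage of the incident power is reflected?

Γ = (197 − 50)/(197 + 50) = 0.595
RL = −20·log₁₀(0.595) = 4.51 dB
P_refl/P_inc = |Γ|² = 0.354

RL ≈ 4.51 dB; 35.4% of incident power reflected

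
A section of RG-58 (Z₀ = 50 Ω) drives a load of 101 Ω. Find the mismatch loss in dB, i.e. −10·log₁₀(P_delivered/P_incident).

Γ = (101 − 50)/(101 + 50) = 0.338
|Γ|² = 0.114, so P_del/P_inc = 1 − |Γ|² = 0.886
ML = −10·log₁₀(1 − |Γ|²)

mismatch loss ≈ 0.526 dB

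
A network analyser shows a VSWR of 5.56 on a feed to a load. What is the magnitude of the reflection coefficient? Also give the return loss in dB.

|Γ| ≈ 0.695; return loss ≈ 3.16 dB

|Γ| = (S − 1)/(S + 1) = (5.56 − 1)/(5.56 + 1) = 4.56/6.56
RL = −20·log₁₀|Γ| = −20·log₁₀(0.695)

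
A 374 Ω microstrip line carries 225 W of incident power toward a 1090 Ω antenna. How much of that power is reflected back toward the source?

Γ = (1090 − 374)/(1090 + 374) = 0.489
|Γ|² = 0.239
P_refl = |Γ|²·P_inc = 53.8 W, P_del = (1 − |Γ|²)·P_inc = 171 W

P_reflected ≈ 53.8 W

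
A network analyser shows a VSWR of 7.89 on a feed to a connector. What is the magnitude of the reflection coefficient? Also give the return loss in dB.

|Γ| = (S − 1)/(S + 1) = (7.89 − 1)/(7.89 + 1) = 6.89/8.89
RL = −20·log₁₀|Γ| = −20·log₁₀(0.775)

|Γ| ≈ 0.775; return loss ≈ 2.21 dB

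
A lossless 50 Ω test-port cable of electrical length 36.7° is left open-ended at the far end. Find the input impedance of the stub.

tan(βl) = 0.745
For an open-ended stub, Z_in = −jZ_0·cot(βl) = −jZ_0/tan(βl)

Z_in ≈ −j67.1 Ω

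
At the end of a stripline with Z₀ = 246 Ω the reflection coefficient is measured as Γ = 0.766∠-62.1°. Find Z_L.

Z_L = Z_0·(1 + Γ)/(1 − Γ) = 246·(1.36 − j0.677)/(0.642 + j0.677)

Z_L ≈ 117 − j383 Ω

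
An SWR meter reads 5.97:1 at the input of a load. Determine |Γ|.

|Γ| ≈ 0.713

|Γ| = (S − 1)/(S + 1) = (5.97 − 1)/(5.97 + 1) = 4.97/6.97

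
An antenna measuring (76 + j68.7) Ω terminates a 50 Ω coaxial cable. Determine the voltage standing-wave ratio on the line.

Γ = (Z_L − Z_0)/(Z_L + Z_0) = (26 + j68.7)/(126 + j68.7)
|Γ| = 73.5/144 = 0.512
VSWR = (1 + |Γ|)/(1 − |Γ|) = 1.51/0.488

VSWR ≈ 3.1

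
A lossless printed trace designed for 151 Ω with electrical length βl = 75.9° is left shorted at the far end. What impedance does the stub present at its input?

tan(βl) = 3.98
For a shorted stub, Z_in = jZ_0·tan(βl)

Z_in ≈ +j601 Ω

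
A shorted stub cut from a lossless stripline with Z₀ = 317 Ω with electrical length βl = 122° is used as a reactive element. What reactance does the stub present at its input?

X_in ≈ -507 Ω (capacitive)

tan(βl) = -1.6
For a shorted stub, Z_in = jZ_0·tan(βl)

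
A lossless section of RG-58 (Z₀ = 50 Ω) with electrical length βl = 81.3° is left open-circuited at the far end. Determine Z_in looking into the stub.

tan(βl) = 6.54
For an open-circuited stub, Z_in = −jZ_0·cot(βl) = −jZ_0/tan(βl)

Z_in ≈ −j7.65 Ω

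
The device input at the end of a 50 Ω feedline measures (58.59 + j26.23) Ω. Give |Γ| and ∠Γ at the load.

Γ ≈ 0.247 ∠ 58.3°

Γ = (Z_L − Z_0)/(Z_L + Z_0) = (8.59 + j26.23)/(108.6 + j26.23)
|Γ| = 27.6/112 = 0.247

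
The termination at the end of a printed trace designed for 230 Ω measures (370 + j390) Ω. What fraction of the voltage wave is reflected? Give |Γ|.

Γ = (Z_L − Z_0)/(Z_L + Z_0) = (140 + j390)/(600 + j390)
|Γ| = 414/716

|Γ| ≈ 0.579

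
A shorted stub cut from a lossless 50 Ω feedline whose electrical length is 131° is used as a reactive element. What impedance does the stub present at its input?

Z_in ≈ −j57.5 Ω

tan(βl) = -1.15
For a shorted stub, Z_in = jZ_0·tan(βl)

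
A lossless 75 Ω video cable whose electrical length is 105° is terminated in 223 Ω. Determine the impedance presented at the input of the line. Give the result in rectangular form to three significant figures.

tan(βl) = tan(105°) = -3.73
Z_in = Z_0·(Z_L + jZ_0·tanβl)/(Z_0 + jZ_L·tanβl)
     = 75·(223 − j280)/(75 − j832)

Z_in ≈ 26.8 + j17.7 Ω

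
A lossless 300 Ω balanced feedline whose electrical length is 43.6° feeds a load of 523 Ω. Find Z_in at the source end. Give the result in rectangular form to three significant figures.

tan(βl) = tan(43.6°) = 0.952
Z_in = Z_0·(Z_L + jZ_0·tanβl)/(Z_0 + jZ_L·tanβl)
     = 300·(523 + j286)/(300 + j498)

Z_in ≈ 266 − j155 Ω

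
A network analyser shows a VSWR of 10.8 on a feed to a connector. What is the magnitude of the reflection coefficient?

|Γ| = (S − 1)/(S + 1) = (10.8 − 1)/(10.8 + 1) = 9.8/11.8

|Γ| ≈ 0.831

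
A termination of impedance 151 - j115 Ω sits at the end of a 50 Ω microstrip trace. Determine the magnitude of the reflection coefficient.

|Γ| ≈ 0.661

Γ = (Z_L − Z_0)/(Z_L + Z_0) = (101 − j115)/(201 − j115)
|Γ| = 153/232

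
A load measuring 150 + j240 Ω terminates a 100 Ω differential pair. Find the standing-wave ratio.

Γ = (Z_L − Z_0)/(Z_L + Z_0) = (50 + j240)/(250 + j240)
|Γ| = 245/347 = 0.707
VSWR = (1 + |Γ|)/(1 − |Γ|) = 1.71/0.293

VSWR ≈ 5.84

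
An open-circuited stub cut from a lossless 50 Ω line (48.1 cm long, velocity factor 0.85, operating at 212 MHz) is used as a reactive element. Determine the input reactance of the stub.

λ = v/f = 0.85·c / 212 MHz = 1.2 m
βl = 2π·l/λ = 2π × 0.4 = 144°
tan(βl) = -0.728
For an open-circuited stub, Z_in = −jZ_0·cot(βl) = −jZ_0/tan(βl)

X_in ≈ 68.7 Ω (inductive)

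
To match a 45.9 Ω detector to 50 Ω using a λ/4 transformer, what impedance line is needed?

Z_qwt ≈ 47.9 Ω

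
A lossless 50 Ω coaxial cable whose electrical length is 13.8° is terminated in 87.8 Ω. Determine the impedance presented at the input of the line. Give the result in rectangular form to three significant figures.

tan(βl) = tan(13.8°) = 0.246
Z_in = Z_0·(Z_L + jZ_0·tanβl)/(Z_0 + jZ_L·tanβl)
     = 50·(87.8 + j12.3)/(50 + j21.6)

Z_in ≈ 78.5 − j21.6 Ω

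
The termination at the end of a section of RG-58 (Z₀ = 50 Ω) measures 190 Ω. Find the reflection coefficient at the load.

Γ = (Z_L − Z_0)/(Z_L + Z_0) = (190 − 50)/(190 + 50) = 140/240

Γ = 0.583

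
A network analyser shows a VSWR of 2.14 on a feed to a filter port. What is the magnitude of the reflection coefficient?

|Γ| = (S − 1)/(S + 1) = (2.14 − 1)/(2.14 + 1) = 1.14/3.14

|Γ| ≈ 0.363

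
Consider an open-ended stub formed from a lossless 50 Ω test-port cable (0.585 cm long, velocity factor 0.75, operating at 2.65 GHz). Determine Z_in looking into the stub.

Z_in ≈ −j108 Ω

λ = v/f = 0.75·c / 2.65 GHz = 0.0849 m
βl = 2π·l/λ = 2π × 0.0689 = 24.8°
tan(βl) = 0.462
For an open-ended stub, Z_in = −jZ_0·cot(βl) = −jZ_0/tan(βl)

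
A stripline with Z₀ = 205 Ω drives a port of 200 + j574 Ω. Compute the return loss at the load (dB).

RL ≈ 1.75 dB

Γ = (-5 + j574)/(405 + j574), |Γ| = 0.817
RL = −20·log₁₀|Γ| = −20·log₁₀(0.817)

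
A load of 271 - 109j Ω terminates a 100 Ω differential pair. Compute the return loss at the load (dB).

RL ≈ 5.61 dB

Γ = (171 − j109)/(371 − j109), |Γ| = 0.524
RL = −20·log₁₀|Γ| = −20·log₁₀(0.524)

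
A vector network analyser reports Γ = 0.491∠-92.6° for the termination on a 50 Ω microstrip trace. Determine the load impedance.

Z_L ≈ 29.5 − j38.2 Ω

Z_L = Z_0·(1 + Γ)/(1 − Γ) = 50·(0.978 − j0.49)/(1.02 + j0.49)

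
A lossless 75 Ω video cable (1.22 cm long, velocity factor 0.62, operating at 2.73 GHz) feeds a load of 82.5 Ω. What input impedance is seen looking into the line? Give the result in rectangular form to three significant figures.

Z_in ≈ 70.5 − j5.23 Ω

λ = v/f = 0.62·c / 2.73 GHz = 0.0681 m
βl = 2π·l/λ = 2π × 0.179 = 64.5°
tan(βl) = tan(64.5°) = 2.09
Z_in = Z_0·(Z_L + jZ_0·tanβl)/(Z_0 + jZ_L·tanβl)
     = 75·(82.5 + j157)/(75 + j173)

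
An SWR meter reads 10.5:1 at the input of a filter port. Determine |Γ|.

|Γ| = (S − 1)/(S + 1) = (10.5 − 1)/(10.5 + 1) = 9.5/11.5

|Γ| ≈ 0.826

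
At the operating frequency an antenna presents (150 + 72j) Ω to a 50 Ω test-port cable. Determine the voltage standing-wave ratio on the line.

Γ = (Z_L − Z_0)/(Z_L + Z_0) = (100 + j72)/(200 + j72)
|Γ| = 123/213 = 0.58
VSWR = (1 + |Γ|)/(1 − |Γ|) = 1.58/0.42

VSWR ≈ 3.76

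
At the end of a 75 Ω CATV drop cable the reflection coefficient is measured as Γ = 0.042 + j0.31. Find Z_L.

Z_L = Z_0·(1 + Γ)/(1 − Γ) = 75·(1.04 + j0.31)/(0.958 − j0.31)

Z_L ≈ 66.7 + j45.9 Ω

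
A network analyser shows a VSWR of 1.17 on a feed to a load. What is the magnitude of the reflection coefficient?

|Γ| ≈ 0.0783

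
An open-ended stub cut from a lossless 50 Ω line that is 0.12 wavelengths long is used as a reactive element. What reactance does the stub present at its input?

X_in ≈ -53.2 Ω (capacitive)

βl = 2π × 0.12 = 43.2°
tan(βl) = 0.939
For an open-ended stub, Z_in = −jZ_0·cot(βl) = −jZ_0/tan(βl)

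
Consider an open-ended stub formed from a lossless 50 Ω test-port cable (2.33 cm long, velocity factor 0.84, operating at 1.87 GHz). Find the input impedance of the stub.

λ = v/f = 0.84·c / 1.87 GHz = 0.135 m
βl = 2π·l/λ = 2π × 0.173 = 62.2°
tan(βl) = 1.9
For an open-ended stub, Z_in = −jZ_0·cot(βl) = −jZ_0/tan(βl)

Z_in ≈ −j26.3 Ω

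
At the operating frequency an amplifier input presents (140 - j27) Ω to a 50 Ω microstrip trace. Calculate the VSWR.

Γ = (Z_L − Z_0)/(Z_L + Z_0) = (90 − j27)/(190 − j27)
|Γ| = 94/192 = 0.49
VSWR = (1 + |Γ|)/(1 − |Γ|) = 1.49/0.51

VSWR ≈ 2.92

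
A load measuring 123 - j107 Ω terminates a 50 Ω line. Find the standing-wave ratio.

Γ = (Z_L − Z_0)/(Z_L + Z_0) = (73 − j107)/(173 − j107)
|Γ| = 130/203 = 0.637
VSWR = (1 + |Γ|)/(1 − |Γ|) = 1.64/0.363

VSWR ≈ 4.51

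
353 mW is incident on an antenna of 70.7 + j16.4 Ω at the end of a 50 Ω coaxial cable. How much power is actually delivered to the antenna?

P_delivered ≈ 336 mW

|Γ| = |(20.7 + j16.4)/(120.7 + j16.4)| = 0.217
|Γ|² = 0.047
P_refl = |Γ|²·P_inc = 16.6 mW, P_del = (1 − |Γ|²)·P_inc = 336 mW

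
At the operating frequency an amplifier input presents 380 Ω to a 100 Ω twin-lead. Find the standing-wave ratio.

Γ = (380 − 100)/(380 + 100) = 0.583
VSWR = (1 + 0.583)/(1 − 0.583)

VSWR ≈ 3.8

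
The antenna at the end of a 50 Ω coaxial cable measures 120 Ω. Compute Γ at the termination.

Γ = (Z_L − Z_0)/(Z_L + Z_0) = (120 − 50)/(120 + 50) = 70/170

Γ = 0.412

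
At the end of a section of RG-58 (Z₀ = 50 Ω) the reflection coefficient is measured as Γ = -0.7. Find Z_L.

Z_L = Z_0·(1 + Γ)/(1 − Γ) = 50·(0.3)/(1.7)

Z_L ≈ 8.82 Ω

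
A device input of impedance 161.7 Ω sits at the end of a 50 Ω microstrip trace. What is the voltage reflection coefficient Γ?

Γ = 0.528

Γ = (Z_L − Z_0)/(Z_L + Z_0) = (161.7 − 50)/(161.7 + 50) = 111.7/211.7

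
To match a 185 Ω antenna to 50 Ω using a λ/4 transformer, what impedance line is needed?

Z_qwt ≈ 96.2 Ω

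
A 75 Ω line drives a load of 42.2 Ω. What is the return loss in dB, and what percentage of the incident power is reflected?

RL ≈ 11.1 dB; 7.83% of incident power reflected

Γ = (42.2 − 75)/(42.2 + 75) = -0.28
RL = −20·log₁₀(0.28) = 11.1 dB
P_refl/P_inc = |Γ|² = 0.0783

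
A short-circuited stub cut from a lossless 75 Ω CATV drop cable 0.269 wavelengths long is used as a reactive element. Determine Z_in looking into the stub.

Z_in ≈ −j625 Ω

βl = 2π × 0.269 = 96.8°
tan(βl) = -8.34
For a short-circuited stub, Z_in = jZ_0·tan(βl)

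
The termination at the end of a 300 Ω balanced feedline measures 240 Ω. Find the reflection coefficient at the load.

Γ = -0.111

Γ = (Z_L − Z_0)/(Z_L + Z_0) = (240 − 300)/(240 + 300) = -60/540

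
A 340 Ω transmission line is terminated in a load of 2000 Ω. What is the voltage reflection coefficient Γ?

Γ = (Z_L − Z_0)/(Z_L + Z_0) = (2000 − 340)/(2000 + 340) = 1660/2340

Γ = 0.709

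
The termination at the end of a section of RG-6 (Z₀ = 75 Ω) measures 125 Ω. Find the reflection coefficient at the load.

Γ = 0.25

Γ = (Z_L − Z_0)/(Z_L + Z_0) = (125 − 75)/(125 + 75) = 50/200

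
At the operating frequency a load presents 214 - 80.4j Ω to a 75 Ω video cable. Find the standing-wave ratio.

VSWR ≈ 3.3

Γ = (Z_L − Z_0)/(Z_L + Z_0) = (139 − j80.4)/(289 − j80.4)
|Γ| = 161/300 = 0.535
VSWR = (1 + |Γ|)/(1 − |Γ|) = 1.54/0.465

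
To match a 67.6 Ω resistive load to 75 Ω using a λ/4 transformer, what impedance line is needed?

Z_qwt ≈ 71.2 Ω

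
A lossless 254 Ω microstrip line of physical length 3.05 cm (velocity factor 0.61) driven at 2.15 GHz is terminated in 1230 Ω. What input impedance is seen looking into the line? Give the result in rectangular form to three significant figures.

Z_in ≈ 84.5 + j192 Ω

λ = v/f = 0.61·c / 2.15 GHz = 0.0851 m
βl = 2π·l/λ = 2π × 0.358 = 129°
tan(βl) = tan(129°) = -1.23
Z_in = Z_0·(Z_L + jZ_0·tanβl)/(Z_0 + jZ_L·tanβl)
     = 254·(1230 − j314)/(254 − j1520)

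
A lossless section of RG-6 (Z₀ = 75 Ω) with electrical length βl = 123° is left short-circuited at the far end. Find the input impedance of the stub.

Z_in ≈ −j115 Ω

tan(βl) = -1.54
For a short-circuited stub, Z_in = jZ_0·tan(βl)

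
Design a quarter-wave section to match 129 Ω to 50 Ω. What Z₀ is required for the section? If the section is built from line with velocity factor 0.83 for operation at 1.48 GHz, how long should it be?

Z_qwt ≈ 80.3 Ω; length ≈ 4.21 cm

Z_qwt = √(Z_0·R_L) = √(50 × 129) = √6450
λ = 0.83·c/f = 0.168 m, so l = λ/4 = 0.0421 m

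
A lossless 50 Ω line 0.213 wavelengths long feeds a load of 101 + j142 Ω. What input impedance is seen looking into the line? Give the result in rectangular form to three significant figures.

βl = 2π × 0.213 = 76.7°
tan(βl) = tan(76.7°) = 4.22
Z_in = Z_0·(Z_L + jZ_0·tanβl)/(Z_0 + jZ_L·tanβl)
     = 50·(101 + j353)/(-550 + j427)

Z_in ≈ 9.82 − j24.5 Ω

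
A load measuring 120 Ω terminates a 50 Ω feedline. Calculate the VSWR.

VSWR ≈ 2.4

Γ = (120 − 50)/(120 + 50) = 0.412
VSWR = (1 + 0.412)/(1 − 0.412)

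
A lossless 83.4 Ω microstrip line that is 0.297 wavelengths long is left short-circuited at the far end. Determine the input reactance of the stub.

X_in ≈ -274 Ω (capacitive)

βl = 2π × 0.297 = 107°
tan(βl) = -3.29
For a short-circuited stub, Z_in = jZ_0·tan(βl)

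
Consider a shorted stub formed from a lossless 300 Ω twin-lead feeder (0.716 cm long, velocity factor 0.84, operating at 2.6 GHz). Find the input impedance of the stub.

λ = v/f = 0.84·c / 2.6 GHz = 0.0969 m
βl = 2π·l/λ = 2π × 0.0739 = 26.6°
tan(βl) = 0.501
For a shorted stub, Z_in = jZ_0·tan(βl)

Z_in ≈ +j150 Ω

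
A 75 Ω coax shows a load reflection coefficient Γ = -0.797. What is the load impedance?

Z_L ≈ 8.47 Ω

Z_L = Z_0·(1 + Γ)/(1 − Γ) = 75·(0.203)/(1.8)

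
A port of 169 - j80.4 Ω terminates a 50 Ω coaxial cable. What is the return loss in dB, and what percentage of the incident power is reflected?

Γ = (119 − j80.4)/(219 − j80.4), |Γ| = 0.616
RL = −20·log₁₀(0.616) = 4.21 dB
P_refl/P_inc = |Γ|² = 0.379

RL ≈ 4.21 dB; 37.9% of incident power reflected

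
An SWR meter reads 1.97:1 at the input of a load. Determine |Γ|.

|Γ| = (S − 1)/(S + 1) = (1.97 − 1)/(1.97 + 1) = 0.97/2.97

|Γ| ≈ 0.327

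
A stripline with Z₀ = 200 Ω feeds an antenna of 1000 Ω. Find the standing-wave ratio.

VSWR ≈ 5

Γ = (1000 − 200)/(1000 + 200) = 0.667
VSWR = (1 + 0.667)/(1 − 0.667)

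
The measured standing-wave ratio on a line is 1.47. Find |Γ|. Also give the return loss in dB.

|Γ| ≈ 0.19; return loss ≈ 14.4 dB

|Γ| = (S − 1)/(S + 1) = (1.47 − 1)/(1.47 + 1) = 0.47/2.47
RL = −20·log₁₀|Γ| = −20·log₁₀(0.19)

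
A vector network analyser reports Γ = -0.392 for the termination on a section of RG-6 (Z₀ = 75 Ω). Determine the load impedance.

Z_L ≈ 32.8 Ω

Z_L = Z_0·(1 + Γ)/(1 − Γ) = 75·(0.608)/(1.39)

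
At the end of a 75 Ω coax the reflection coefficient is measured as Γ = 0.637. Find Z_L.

Z_L = Z_0·(1 + Γ)/(1 − Γ) = 75·(1.64)/(0.363)

Z_L ≈ 338 Ω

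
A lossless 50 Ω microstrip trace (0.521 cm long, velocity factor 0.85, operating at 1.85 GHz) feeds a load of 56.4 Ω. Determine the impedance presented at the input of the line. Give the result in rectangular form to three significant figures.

λ = v/f = 0.85·c / 1.85 GHz = 0.138 m
βl = 2π·l/λ = 2π × 0.0378 = 13.6°
tan(βl) = tan(13.6°) = 0.242
Z_in = Z_0·(Z_L + jZ_0·tanβl)/(Z_0 + jZ_L·tanβl)
     = 50·(56.4 + j12.1)/(50 + j13.7)

Z_in ≈ 55.6 − j3.07 Ω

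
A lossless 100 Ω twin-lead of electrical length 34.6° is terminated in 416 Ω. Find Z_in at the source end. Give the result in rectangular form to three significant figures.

tan(βl) = tan(34.6°) = 0.69
Z_in = Z_0·(Z_L + jZ_0·tanβl)/(Z_0 + jZ_L·tanβl)
     = 100·(416 + j69)/(100 + j287)

Z_in ≈ 66.5 − j122 Ω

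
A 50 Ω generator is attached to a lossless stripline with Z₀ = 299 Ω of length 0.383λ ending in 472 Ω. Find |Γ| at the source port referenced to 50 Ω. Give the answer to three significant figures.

|Γ| ≈ 0.748

βl = 2π × 0.383 = 138°
tan(βl) = -0.904
Z_in = Z_0·(Z_L + jZ_0·tanβl)/(Z_0 + jZ_L·tanβl) = 282 + j133 Ω
Γ_s = (Z_in − Z_s)/(Z_in + Z_s) = (232 + j133)/(332 + j133), |Γ_s| = 0.748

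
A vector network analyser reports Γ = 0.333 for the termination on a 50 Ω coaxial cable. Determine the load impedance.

Z_L ≈ 99.9 Ω

Z_L = Z_0·(1 + Γ)/(1 − Γ) = 50·(1.33)/(0.667)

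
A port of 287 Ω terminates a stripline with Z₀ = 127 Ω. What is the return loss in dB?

RL ≈ 8.26 dB

Γ = (287 − 127)/(287 + 127) = 0.386
RL = −20·log₁₀|Γ| = −20·log₁₀(0.386)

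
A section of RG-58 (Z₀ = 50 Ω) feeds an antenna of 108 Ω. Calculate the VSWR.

VSWR ≈ 2.16

Γ = (108 − 50)/(108 + 50) = 0.367
VSWR = (1 + 0.367)/(1 − 0.367)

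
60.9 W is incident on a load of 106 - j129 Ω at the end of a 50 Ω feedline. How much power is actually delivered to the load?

P_delivered ≈ 31.5 W

|Γ| = |(56 − j129)/(156 − j129)| = 0.695
|Γ|² = 0.483
P_refl = |Γ|²·P_inc = 29.4 W, P_del = (1 − |Γ|²)·P_inc = 31.5 W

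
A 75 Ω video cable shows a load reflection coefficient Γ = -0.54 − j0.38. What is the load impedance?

Z_L = Z_0·(1 + Γ)/(1 − Γ) = 75·(0.46 − j0.38)/(1.54 + j0.38)

Z_L ≈ 16.8 − j22.7 Ω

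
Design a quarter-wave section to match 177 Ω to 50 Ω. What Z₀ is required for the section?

Z_qwt = √(Z_0·R_L) = √(50 × 177) = √8850

Z_qwt ≈ 94.1 Ω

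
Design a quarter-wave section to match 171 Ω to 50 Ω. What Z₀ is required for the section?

Z_qwt = √(Z_0·R_L) = √(50 × 171) = √8550

Z_qwt ≈ 92.5 Ω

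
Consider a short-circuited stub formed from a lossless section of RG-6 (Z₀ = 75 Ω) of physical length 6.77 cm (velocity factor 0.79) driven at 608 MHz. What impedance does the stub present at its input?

Z_in ≈ +j144 Ω

λ = v/f = 0.79·c / 608 MHz = 0.39 m
βl = 2π·l/λ = 2π × 0.174 = 62.5°
tan(βl) = 1.92
For a short-circuited stub, Z_in = jZ_0·tan(βl)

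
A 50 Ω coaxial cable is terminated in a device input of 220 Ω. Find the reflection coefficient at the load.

Γ = 0.63

Γ = (Z_L − Z_0)/(Z_L + Z_0) = (220 − 50)/(220 + 50) = 170/270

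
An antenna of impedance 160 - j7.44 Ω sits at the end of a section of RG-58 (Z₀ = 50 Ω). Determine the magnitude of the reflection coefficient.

Γ = (Z_L − Z_0)/(Z_L + Z_0) = (110 − j7.44)/(210 − j7.44)
|Γ| = 110/210

|Γ| ≈ 0.525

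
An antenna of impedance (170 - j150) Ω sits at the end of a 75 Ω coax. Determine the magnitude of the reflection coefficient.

|Γ| ≈ 0.618

Γ = (Z_L − Z_0)/(Z_L + Z_0) = (95 − j150)/(245 − j150)
|Γ| = 178/287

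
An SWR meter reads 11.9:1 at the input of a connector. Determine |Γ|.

|Γ| = (S − 1)/(S + 1) = (11.9 − 1)/(11.9 + 1) = 10.9/12.9

|Γ| ≈ 0.845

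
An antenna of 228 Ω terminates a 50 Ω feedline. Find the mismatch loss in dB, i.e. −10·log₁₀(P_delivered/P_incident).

mismatch loss ≈ 2.29 dB

Γ = (228 − 50)/(228 + 50) = 0.64
|Γ|² = 0.41, so P_del/P_inc = 1 − |Γ|² = 0.59
ML = −10·log₁₀(1 − |Γ|²)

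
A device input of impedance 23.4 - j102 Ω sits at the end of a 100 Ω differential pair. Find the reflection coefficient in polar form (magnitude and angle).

Γ ≈ 0.797 ∠ -87.3°

Γ = (Z_L − Z_0)/(Z_L + Z_0) = (-76.6 − j102)/(123.4 − j102)
|Γ| = 128/160 = 0.797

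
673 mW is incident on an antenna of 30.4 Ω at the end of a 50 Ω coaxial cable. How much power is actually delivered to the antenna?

Γ = (30.4 − 50)/(30.4 + 50) = -0.244
|Γ|² = 0.0594
P_refl = |Γ|²·P_inc = 40 mW, P_del = (1 − |Γ|²)·P_inc = 633 mW

P_delivered ≈ 633 mW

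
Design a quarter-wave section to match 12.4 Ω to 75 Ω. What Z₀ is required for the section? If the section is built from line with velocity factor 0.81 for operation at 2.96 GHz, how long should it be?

Z_qwt = √(Z_0·R_L) = √(75 × 12.4) = √930
λ = 0.81·c/f = 0.0821 m, so l = λ/4 = 0.0205 m

Z_qwt ≈ 30.5 Ω; length ≈ 2.05 cm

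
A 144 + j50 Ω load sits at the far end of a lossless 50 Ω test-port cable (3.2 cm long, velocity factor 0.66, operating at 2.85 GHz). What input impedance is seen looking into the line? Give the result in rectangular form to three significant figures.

λ = v/f = 0.66·c / 2.85 GHz = 0.0695 m
βl = 2π·l/λ = 2π × 0.461 = 166°
tan(βl) = tan(166°) = -0.253
Z_in = Z_0·(Z_L + jZ_0·tanβl)/(Z_0 + jZ_L·tanβl)
     = 50·(144 + j37.4)/(62.6 − j36.4)

Z_in ≈ 73 + j72.2 Ω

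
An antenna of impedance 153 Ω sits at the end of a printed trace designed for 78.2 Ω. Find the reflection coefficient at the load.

Γ = 0.324

Γ = (Z_L − Z_0)/(Z_L + Z_0) = (153 − 78.2)/(153 + 78.2) = 74.8/231.2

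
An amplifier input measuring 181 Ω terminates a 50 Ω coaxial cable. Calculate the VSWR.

Γ = (181 − 50)/(181 + 50) = 0.567
VSWR = (1 + 0.567)/(1 − 0.567)

VSWR ≈ 3.62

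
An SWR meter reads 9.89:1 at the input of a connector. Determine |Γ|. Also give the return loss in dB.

|Γ| = (S − 1)/(S + 1) = (9.89 − 1)/(9.89 + 1) = 8.89/10.9
RL = −20·log₁₀|Γ| = −20·log₁₀(0.816)

|Γ| ≈ 0.816; return loss ≈ 1.76 dB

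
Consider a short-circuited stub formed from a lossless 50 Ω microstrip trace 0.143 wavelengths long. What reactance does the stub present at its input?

X_in ≈ 62.8 Ω (inductive)

βl = 2π × 0.143 = 51.5°
tan(βl) = 1.26
For a short-circuited stub, Z_in = jZ_0·tan(βl)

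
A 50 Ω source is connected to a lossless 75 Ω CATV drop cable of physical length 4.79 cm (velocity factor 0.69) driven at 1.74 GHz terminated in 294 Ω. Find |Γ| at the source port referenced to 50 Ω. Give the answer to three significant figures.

λ = v/f = 0.69·c / 1.74 GHz = 0.119 m
βl = 2π·l/λ = 2π × 0.403 = 145°
tan(βl) = -0.702
Z_in = Z_0·(Z_L + jZ_0·tanβl)/(Z_0 + jZ_L·tanβl) = 51.2 + j88.3 Ω
Γ_s = (Z_in − Z_s)/(Z_in + Z_s) = (1.23 + j88.3)/(101 + j88.3), |Γ_s| = 0.657

|Γ| ≈ 0.657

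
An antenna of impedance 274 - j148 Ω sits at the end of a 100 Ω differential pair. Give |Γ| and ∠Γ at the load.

Γ = (Z_L − Z_0)/(Z_L + Z_0) = (174 − j148)/(374 − j148)
|Γ| = 228/402 = 0.568

Γ ≈ 0.568 ∠ -18.8°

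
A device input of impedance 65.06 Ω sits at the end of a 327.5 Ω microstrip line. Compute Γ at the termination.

Γ = -0.669

Γ = (Z_L − Z_0)/(Z_L + Z_0) = (65.06 − 327.5)/(65.06 + 327.5) = -262.4/392.6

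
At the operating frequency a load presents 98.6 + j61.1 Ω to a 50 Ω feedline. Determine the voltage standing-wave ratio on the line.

Γ = (Z_L − Z_0)/(Z_L + Z_0) = (48.6 + j61.1)/(148.6 + j61.1)
|Γ| = 78.1/161 = 0.486
VSWR = (1 + |Γ|)/(1 − |Γ|) = 1.49/0.514

VSWR ≈ 2.89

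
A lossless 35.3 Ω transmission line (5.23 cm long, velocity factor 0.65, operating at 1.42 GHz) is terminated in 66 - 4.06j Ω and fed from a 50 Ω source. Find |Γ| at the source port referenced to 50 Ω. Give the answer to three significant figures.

|Γ| ≈ 0.328

λ = v/f = 0.65·c / 1.42 GHz = 0.137 m
βl = 2π·l/λ = 2π × 0.381 = 137°
tan(βl) = -0.929
Z_in = Z_0·(Z_L + jZ_0·tanβl)/(Z_0 + jZ_L·tanβl) = 32.2 + j21.4 Ω
Γ_s = (Z_in − Z_s)/(Z_in + Z_s) = (-17.8 + j21.4)/(82.2 + j21.4), |Γ_s| = 0.328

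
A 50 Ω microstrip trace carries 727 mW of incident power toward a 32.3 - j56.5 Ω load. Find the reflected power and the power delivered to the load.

|Γ| = |(-17.7 − j56.5)/(82.3 − j56.5)| = 0.593
|Γ|² = 0.352
P_refl = |Γ|²·P_inc = 256 mW, P_del = (1 − |Γ|²)·P_inc = 471 mW

P_reflected ≈ 256 mW; P_delivered ≈ 471 mW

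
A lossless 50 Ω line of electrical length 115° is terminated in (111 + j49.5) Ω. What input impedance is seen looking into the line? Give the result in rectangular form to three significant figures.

Z_in ≈ 19.2 + j10.7 Ω

tan(βl) = tan(115°) = -2.14
Z_in = Z_0·(Z_L + jZ_0·tanβl)/(Z_0 + jZ_L·tanβl)
     = 50·(111 − j57.7)/(156 − j238)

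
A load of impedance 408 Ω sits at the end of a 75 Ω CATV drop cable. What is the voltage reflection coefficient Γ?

Γ = 0.689

Γ = (Z_L − Z_0)/(Z_L + Z_0) = (408 − 75)/(408 + 75) = 333/483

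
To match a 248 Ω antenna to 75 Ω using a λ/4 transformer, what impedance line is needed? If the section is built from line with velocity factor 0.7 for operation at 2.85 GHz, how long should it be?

Z_qwt ≈ 136 Ω; length ≈ 1.84 cm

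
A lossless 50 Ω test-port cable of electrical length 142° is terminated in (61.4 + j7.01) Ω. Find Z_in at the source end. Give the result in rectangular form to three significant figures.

Z_in ≈ 46 + j10.8 Ω

tan(βl) = tan(142°) = -0.781
Z_in = Z_0·(Z_L + jZ_0·tanβl)/(Z_0 + jZ_L·tanβl)
     = 50·(61.4 − j32.1)/(55.5 − j48)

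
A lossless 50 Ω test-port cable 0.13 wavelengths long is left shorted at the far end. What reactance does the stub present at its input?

βl = 2π × 0.13 = 46.8°
tan(βl) = 1.06
For a shorted stub, Z_in = jZ_0·tan(βl)

X_in ≈ 53.2 Ω (inductive)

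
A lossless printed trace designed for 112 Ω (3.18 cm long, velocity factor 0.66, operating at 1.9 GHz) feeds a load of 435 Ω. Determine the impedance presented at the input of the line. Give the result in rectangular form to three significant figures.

Z_in ≈ 32.3 + j37.4 Ω

λ = v/f = 0.66·c / 1.9 GHz = 0.104 m
βl = 2π·l/λ = 2π × 0.305 = 110°
tan(βl) = tan(110°) = -2.77
Z_in = Z_0·(Z_L + jZ_0·tanβl)/(Z_0 + jZ_L·tanβl)
     = 112·(435 − j310)/(112 − j1200)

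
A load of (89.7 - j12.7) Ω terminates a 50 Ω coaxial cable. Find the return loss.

RL ≈ 10.5 dB

Γ = (39.7 − j12.7)/(139.7 − j12.7), |Γ| = 0.297
RL = −20·log₁₀|Γ| = −20·log₁₀(0.297)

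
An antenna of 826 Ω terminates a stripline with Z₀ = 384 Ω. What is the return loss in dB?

Γ = (826 − 384)/(826 + 384) = 0.365
RL = −20·log₁₀|Γ| = −20·log₁₀(0.365)

RL ≈ 8.75 dB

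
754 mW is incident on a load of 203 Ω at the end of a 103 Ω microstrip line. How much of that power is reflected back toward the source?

Γ = (203 − 103)/(203 + 103) = 0.327
|Γ|² = 0.107
P_refl = |Γ|²·P_inc = 80.5 mW, P_del = (1 − |Γ|²)·P_inc = 673 mW

P_reflected ≈ 80.5 mW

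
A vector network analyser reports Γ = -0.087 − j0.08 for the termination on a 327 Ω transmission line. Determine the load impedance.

Z_L = Z_0·(1 + Γ)/(1 − Γ) = 327·(0.913 − j0.08)/(1.09 + j0.08)

Z_L ≈ 271 − j44 Ω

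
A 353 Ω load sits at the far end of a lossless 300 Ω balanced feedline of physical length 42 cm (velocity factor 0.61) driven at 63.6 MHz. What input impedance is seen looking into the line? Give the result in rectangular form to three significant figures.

λ = v/f = 0.61·c / 63.6 MHz = 2.88 m
βl = 2π·l/λ = 2π × 0.146 = 52.5°
tan(βl) = tan(52.5°) = 1.31
Z_in = Z_0·(Z_L + jZ_0·tanβl)/(Z_0 + jZ_L·tanβl)
     = 300·(353 + j392)/(300 + j461)

Z_in ≈ 284 − j44.8 Ω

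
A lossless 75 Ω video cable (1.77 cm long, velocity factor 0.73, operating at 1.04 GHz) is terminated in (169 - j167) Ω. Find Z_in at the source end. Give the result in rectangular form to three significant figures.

Z_in ≈ 32.3 − j72.1 Ω

λ = v/f = 0.73·c / 1.04 GHz = 0.211 m
βl = 2π·l/λ = 2π × 0.0841 = 30.3°
tan(βl) = tan(30.3°) = 0.583
Z_in = Z_0·(Z_L + jZ_0·tanβl)/(Z_0 + jZ_L·tanβl)
     = 75·(169 − j123)/(172 + j98.6)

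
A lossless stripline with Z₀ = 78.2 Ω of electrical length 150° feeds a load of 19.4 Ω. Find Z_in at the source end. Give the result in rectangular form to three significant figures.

Z_in ≈ 25.3 − j41.5 Ω

tan(βl) = tan(150°) = -0.577
Z_in = Z_0·(Z_L + jZ_0·tanβl)/(Z_0 + jZ_L·tanβl)
     = 78.2·(19.4 − j45.1)/(78.2 − j11.2)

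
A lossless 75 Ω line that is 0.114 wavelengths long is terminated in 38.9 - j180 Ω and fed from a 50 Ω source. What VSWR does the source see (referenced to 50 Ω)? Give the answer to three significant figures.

βl = 2π × 0.114 = 41°
tan(βl) = 0.871
Z_in = Z_0·(Z_L + jZ_0·tanβl)/(Z_0 + jZ_L·tanβl) = 7.02 − j38.2 Ω
Γ_s = (Z_in − Z_s)/(Z_in + Z_s) = (-43 − j38.2)/(57 − j38.2), |Γ_s| = 0.838
VSWR = (1 + |Γ_s|)/(1 − |Γ_s|)

VSWR ≈ 11.3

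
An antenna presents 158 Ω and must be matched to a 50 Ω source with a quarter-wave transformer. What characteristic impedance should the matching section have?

Z_qwt = √(Z_0·R_L) = √(50 × 158) = √7900

Z_qwt ≈ 88.9 Ω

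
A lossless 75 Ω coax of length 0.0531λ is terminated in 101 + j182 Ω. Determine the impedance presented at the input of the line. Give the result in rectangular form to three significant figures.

βl = 2π × 0.0531 = 19.1°
tan(βl) = tan(19.1°) = 0.347
Z_in = Z_0·(Z_L + jZ_0·tanβl)/(Z_0 + jZ_L·tanβl)
     = 75·(101 + j208)/(11.9 + j35)

Z_in ≈ 465 − j57.9 Ω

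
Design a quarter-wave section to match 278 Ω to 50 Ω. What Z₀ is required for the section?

Z_qwt = √(Z_0·R_L) = √(50 × 278) = √13900

Z_qwt ≈ 118 Ω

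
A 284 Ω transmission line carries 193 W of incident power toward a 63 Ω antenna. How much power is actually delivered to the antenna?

P_delivered ≈ 115 W

Γ = (63 − 284)/(63 + 284) = -0.637
|Γ|² = 0.406
P_refl = |Γ|²·P_inc = 78.3 W, P_del = (1 − |Γ|²)·P_inc = 115 W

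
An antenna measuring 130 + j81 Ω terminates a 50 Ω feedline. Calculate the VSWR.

Γ = (Z_L − Z_0)/(Z_L + Z_0) = (80 + j81)/(180 + j81)
|Γ| = 114/197 = 0.577
VSWR = (1 + |Γ|)/(1 − |Γ|) = 1.58/0.423

VSWR ≈ 3.73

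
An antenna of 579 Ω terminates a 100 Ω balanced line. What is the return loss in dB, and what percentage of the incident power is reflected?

Γ = (579 − 100)/(579 + 100) = 0.705
RL = −20·log₁₀(0.705) = 3.03 dB
P_refl/P_inc = |Γ|² = 0.498

RL ≈ 3.03 dB; 49.8% of incident power reflected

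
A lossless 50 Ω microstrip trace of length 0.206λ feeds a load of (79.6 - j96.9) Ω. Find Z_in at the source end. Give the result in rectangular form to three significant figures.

Z_in ≈ 11.5 + j1.88 Ω

βl = 2π × 0.206 = 74.2°
tan(βl) = tan(74.2°) = 3.52
Z_in = Z_0·(Z_L + jZ_0·tanβl)/(Z_0 + jZ_L·tanβl)
     = 50·(79.6 + j79.3)/(392 + j281)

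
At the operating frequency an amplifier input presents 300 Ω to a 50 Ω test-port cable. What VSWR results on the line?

VSWR ≈ 6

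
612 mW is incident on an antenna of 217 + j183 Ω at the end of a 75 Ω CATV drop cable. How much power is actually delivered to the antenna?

|Γ| = |(142 + j183)/(292 + j183)| = 0.672
|Γ|² = 0.452
P_refl = |Γ|²·P_inc = 277 mW, P_del = (1 − |Γ|²)·P_inc = 335 mW

P_delivered ≈ 335 mW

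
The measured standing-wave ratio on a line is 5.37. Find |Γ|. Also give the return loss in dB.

|Γ| ≈ 0.686; return loss ≈ 3.27 dB

|Γ| = (S − 1)/(S + 1) = (5.37 − 1)/(5.37 + 1) = 4.37/6.37
RL = −20·log₁₀|Γ| = −20·log₁₀(0.686)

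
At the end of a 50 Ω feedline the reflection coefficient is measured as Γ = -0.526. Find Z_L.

Z_L = Z_0·(1 + Γ)/(1 − Γ) = 50·(0.474)/(1.53)

Z_L ≈ 15.5 Ω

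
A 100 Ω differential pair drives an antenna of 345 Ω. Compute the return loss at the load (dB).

RL ≈ 5.18 dB

Γ = (345 − 100)/(345 + 100) = 0.551
RL = −20·log₁₀|Γ| = −20·log₁₀(0.551)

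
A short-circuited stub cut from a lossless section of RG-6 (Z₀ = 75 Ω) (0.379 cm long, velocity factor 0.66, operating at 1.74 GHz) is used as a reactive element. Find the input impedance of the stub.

Z_in ≈ +j15.9 Ω

λ = v/f = 0.66·c / 1.74 GHz = 0.114 m
βl = 2π·l/λ = 2π × 0.0333 = 12°
tan(βl) = 0.212
For a short-circuited stub, Z_in = jZ_0·tan(βl)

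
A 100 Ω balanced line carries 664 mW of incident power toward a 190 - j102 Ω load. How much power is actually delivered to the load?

P_delivered ≈ 534 mW

|Γ| = |(90 − j102)/(290 − j102)| = 0.442
|Γ|² = 0.196
P_refl = |Γ|²·P_inc = 130 mW, P_del = (1 − |Γ|²)·P_inc = 534 mW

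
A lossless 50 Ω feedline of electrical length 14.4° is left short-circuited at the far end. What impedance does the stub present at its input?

tan(βl) = 0.257
For a short-circuited stub, Z_in = jZ_0·tan(βl)

Z_in ≈ +j12.8 Ω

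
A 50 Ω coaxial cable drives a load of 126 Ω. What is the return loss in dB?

Γ = (126 − 50)/(126 + 50) = 0.432
RL = −20·log₁₀|Γ| = −20·log₁₀(0.432)

RL ≈ 7.29 dB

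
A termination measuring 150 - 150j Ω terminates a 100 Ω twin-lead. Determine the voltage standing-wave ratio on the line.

Γ = (Z_L − Z_0)/(Z_L + Z_0) = (50 − j150)/(250 − j150)
|Γ| = 158/292 = 0.542
VSWR = (1 + |Γ|)/(1 − |Γ|) = 1.54/0.458

VSWR ≈ 3.37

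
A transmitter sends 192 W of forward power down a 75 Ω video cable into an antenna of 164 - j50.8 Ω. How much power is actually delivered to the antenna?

P_delivered ≈ 158 W

|Γ| = |(89 − j50.8)/(239 − j50.8)| = 0.419
|Γ|² = 0.176
P_refl = |Γ|²·P_inc = 33.8 W, P_del = (1 − |Γ|²)·P_inc = 158 W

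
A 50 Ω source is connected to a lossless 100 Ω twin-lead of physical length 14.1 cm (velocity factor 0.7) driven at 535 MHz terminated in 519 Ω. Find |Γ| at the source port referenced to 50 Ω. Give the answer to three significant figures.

λ = v/f = 0.7·c / 535 MHz = 0.393 m
βl = 2π·l/λ = 2π × 0.359 = 129°
tan(βl) = -1.22
Z_in = Z_0·(Z_L + jZ_0·tanβl)/(Z_0 + jZ_L·tanβl) = 31.4 + j76.9 Ω
Γ_s = (Z_in − Z_s)/(Z_in + Z_s) = (-18.6 + j76.9)/(81.4 + j76.9), |Γ_s| = 0.707

|Γ| ≈ 0.707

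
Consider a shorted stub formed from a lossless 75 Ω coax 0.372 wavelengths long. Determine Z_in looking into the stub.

Z_in ≈ −j77.9 Ω

βl = 2π × 0.372 = 134°
tan(βl) = -1.04
For a shorted stub, Z_in = jZ_0·tan(βl)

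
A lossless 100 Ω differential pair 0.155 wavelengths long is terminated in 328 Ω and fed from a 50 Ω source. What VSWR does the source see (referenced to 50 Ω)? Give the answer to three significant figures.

βl = 2π × 0.155 = 55.8°
tan(βl) = 1.47
Z_in = Z_0·(Z_L + jZ_0·tanβl)/(Z_0 + jZ_L·tanβl) = 42.7 − j59.1 Ω
Γ_s = (Z_in − Z_s)/(Z_in + Z_s) = (-7.27 − j59.1)/(92.7 − j59.1), |Γ_s| = 0.542
VSWR = (1 + |Γ_s|)/(1 − |Γ_s|)

VSWR ≈ 3.36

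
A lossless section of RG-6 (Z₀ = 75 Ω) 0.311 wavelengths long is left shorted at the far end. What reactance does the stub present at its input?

X_in ≈ -186 Ω (capacitive)

βl = 2π × 0.311 = 112°
tan(βl) = -2.48
For a shorted stub, Z_in = jZ_0·tan(βl)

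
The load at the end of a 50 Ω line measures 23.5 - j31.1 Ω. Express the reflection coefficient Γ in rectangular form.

Γ ≈ -0.154 − j0.488

Γ = (Z_L − Z_0)/(Z_L + Z_0) = (-26.5 − j31.1)/(73.5 − j31.1)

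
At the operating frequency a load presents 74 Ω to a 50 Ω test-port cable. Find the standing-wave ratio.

Γ = (74 − 50)/(74 + 50) = 0.194
VSWR = (1 + 0.194)/(1 − 0.194)

VSWR ≈ 1.48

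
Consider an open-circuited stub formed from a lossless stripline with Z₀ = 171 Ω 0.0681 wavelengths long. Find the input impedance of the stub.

βl = 2π × 0.0681 = 24.5°
tan(βl) = 0.456
For an open-circuited stub, Z_in = −jZ_0·cot(βl) = −jZ_0/tan(βl)

Z_in ≈ −j375 Ω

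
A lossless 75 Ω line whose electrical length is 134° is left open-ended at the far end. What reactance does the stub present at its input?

tan(βl) = -1.04
For an open-ended stub, Z_in = −jZ_0·cot(βl) = −jZ_0/tan(βl)

X_in ≈ 72.4 Ω (inductive)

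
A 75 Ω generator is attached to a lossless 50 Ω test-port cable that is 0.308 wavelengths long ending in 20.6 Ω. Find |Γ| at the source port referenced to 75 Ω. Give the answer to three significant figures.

βl = 2π × 0.308 = 111°
tan(βl) = -2.62
Z_in = Z_0·(Z_L + jZ_0·tanβl)/(Z_0 + jZ_L·tanβl) = 74.9 − j50.2 Ω
Γ_s = (Z_in − Z_s)/(Z_in + Z_s) = (-0.148 − j50.2)/(150 − j50.2), |Γ_s| = 0.318

|Γ| ≈ 0.318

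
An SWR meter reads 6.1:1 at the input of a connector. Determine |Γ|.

|Γ| ≈ 0.718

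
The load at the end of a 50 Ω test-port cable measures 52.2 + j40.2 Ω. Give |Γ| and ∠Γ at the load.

Γ = (Z_L − Z_0)/(Z_L + Z_0) = (2.2 + j40.2)/(102.2 + j40.2)
|Γ| = 40.3/110 = 0.367

Γ ≈ 0.367 ∠ 65.4°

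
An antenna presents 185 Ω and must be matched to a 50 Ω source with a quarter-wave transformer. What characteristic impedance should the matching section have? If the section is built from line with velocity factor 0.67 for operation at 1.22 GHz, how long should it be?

Z_qwt ≈ 96.2 Ω; length ≈ 4.12 cm

Z_qwt = √(Z_0·R_L) = √(50 × 185) = √9250
λ = 0.67·c/f = 0.165 m, so l = λ/4 = 0.0412 m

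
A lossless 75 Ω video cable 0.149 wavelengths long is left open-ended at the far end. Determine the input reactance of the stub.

X_in ≈ -55.2 Ω (capacitive)

βl = 2π × 0.149 = 53.6°
tan(βl) = 1.36
For an open-ended stub, Z_in = −jZ_0·cot(βl) = −jZ_0/tan(βl)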